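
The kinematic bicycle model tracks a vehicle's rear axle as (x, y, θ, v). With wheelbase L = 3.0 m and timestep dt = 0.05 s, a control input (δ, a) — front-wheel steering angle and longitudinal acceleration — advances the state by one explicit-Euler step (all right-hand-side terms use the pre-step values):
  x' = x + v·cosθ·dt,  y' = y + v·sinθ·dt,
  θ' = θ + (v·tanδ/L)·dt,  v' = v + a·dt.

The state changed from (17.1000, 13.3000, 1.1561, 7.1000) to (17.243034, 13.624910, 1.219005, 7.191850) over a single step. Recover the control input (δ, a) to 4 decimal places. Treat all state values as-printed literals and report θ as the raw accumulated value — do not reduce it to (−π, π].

a = (v'−v)/dt = (0.091850)/0.05 = 1.8370
Δθ = θ'−θ = 0.062905;  (v·dt/L) = 7.1000·0.05/3.0 = 0.118333
tan δ = Δθ·L/(v·dt) = 0.531592  →  δ = 0.4886

δ = 0.4886, a = 1.8370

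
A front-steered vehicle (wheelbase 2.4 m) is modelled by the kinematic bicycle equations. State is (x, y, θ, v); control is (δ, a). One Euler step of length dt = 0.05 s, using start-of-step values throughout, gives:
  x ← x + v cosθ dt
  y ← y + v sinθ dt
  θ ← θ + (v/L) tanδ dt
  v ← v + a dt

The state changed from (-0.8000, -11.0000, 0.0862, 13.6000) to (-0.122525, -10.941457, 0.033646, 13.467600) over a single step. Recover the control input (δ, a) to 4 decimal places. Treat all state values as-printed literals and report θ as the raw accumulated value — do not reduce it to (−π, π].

a = (v'−v)/dt = (-0.132400)/0.05 = -2.6480
Δθ = θ'−θ = -0.052554;  (v·dt/L) = 13.6000·0.05/2.4 = 0.283333
tan δ = Δθ·L/(v·dt) = -0.185485  →  δ = -0.1834

δ = -0.1834, a = -2.6480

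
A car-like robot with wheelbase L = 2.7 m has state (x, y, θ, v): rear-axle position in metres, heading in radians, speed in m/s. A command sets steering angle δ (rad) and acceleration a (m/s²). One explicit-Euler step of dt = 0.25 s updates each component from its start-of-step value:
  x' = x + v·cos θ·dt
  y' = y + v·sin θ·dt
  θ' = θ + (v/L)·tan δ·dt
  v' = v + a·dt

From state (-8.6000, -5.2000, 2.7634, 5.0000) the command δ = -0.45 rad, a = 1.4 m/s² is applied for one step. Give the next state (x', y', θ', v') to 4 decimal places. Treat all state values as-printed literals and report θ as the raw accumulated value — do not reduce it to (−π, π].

x' = -8.6000 + 5.0000·cos(2.7634)·0.25 = -9.7617
y' = -5.2000 + 5.0000·sin(2.7634)·0.25 = -4.7384
θ' = 2.7634 + (5.0000/2.7)·tan(-0.45)·0.25 = 2.5398
v' = 5.0000 + 1.4000·0.25 = 5.3500

(-9.7617, -4.7384, 2.5398, 5.3500)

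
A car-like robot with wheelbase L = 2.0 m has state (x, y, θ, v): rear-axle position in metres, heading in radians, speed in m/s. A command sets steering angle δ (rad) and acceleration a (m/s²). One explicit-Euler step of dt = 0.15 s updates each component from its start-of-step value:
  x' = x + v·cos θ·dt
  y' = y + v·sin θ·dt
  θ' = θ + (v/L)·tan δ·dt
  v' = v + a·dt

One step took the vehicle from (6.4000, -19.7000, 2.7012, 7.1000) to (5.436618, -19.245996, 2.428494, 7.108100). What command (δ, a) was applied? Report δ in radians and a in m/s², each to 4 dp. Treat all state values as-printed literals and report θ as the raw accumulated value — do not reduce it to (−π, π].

δ = -0.4733, a = 0.0540

a = (v'−v)/dt = (0.008100)/0.15 = 0.0540
Δθ = θ'−θ = -0.272706;  (v·dt/L) = 7.1000·0.15/2.0 = 0.532500
tan δ = Δθ·L/(v·dt) = -0.512124  →  δ = -0.4733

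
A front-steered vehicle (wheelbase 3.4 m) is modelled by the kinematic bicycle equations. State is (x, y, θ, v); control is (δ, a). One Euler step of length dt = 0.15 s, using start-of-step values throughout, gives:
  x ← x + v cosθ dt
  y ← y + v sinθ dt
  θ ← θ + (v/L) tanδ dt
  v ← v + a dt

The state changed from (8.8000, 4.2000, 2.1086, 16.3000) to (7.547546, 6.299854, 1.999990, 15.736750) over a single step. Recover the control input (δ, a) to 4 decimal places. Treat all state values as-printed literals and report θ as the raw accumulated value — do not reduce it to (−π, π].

δ = -0.1499, a = -3.7550

a = (v'−v)/dt = (-0.563250)/0.15 = -3.7550
Δθ = θ'−θ = -0.108610;  (v·dt/L) = 16.3000·0.15/3.4 = 0.719118
tan δ = Δθ·L/(v·dt) = -0.151032  →  δ = -0.1499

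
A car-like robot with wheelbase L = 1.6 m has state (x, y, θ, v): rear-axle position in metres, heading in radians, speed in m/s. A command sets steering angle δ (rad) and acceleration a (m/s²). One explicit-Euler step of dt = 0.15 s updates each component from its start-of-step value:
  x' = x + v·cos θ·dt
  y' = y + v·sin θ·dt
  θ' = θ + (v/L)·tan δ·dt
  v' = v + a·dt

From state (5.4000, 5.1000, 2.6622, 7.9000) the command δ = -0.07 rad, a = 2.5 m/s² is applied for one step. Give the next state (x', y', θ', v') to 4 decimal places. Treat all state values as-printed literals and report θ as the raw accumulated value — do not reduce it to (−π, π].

x' = 5.4000 + 7.9000·cos(2.6622)·0.15 = 4.3486
y' = 5.1000 + 7.9000·sin(2.6622)·0.15 = 5.6466
θ' = 2.6622 + (7.9000/1.6)·tan(-0.07)·0.15 = 2.6103
v' = 7.9000 + 2.5000·0.15 = 8.2750

(4.3486, 5.6466, 2.6103, 8.2750)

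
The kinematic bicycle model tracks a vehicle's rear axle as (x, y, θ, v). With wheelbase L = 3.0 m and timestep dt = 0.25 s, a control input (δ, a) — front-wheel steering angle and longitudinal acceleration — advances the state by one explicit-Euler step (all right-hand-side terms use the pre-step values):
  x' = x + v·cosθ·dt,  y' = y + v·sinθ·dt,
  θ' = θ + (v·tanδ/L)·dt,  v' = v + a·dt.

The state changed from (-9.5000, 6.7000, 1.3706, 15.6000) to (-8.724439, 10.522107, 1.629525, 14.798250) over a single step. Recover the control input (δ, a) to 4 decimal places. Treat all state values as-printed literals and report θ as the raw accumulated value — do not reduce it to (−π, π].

δ = 0.1966, a = -3.2070

a = (v'−v)/dt = (-0.801750)/0.25 = -3.2070
Δθ = θ'−θ = 0.258925;  (v·dt/L) = 15.6000·0.25/3.0 = 1.300000
tan δ = Δθ·L/(v·dt) = 0.199173  →  δ = 0.1966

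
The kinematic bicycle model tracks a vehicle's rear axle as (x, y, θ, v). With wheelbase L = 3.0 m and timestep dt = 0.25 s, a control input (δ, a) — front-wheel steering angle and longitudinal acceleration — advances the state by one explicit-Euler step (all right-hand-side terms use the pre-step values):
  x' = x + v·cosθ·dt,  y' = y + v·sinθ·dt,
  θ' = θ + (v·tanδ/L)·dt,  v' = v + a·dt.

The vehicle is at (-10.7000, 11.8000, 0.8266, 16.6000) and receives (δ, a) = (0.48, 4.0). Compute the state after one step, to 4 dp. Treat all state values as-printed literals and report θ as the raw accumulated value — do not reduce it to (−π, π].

(-7.8889, 14.8529, 1.5468, 17.6000)

x' = -10.7000 + 16.6000·cos(0.8266)·0.25 = -7.8889
y' = 11.8000 + 16.6000·sin(0.8266)·0.25 = 14.8529
θ' = 0.8266 + (16.6000/3.0)·tan(0.48)·0.25 = 1.5468
v' = 16.6000 + 4.0000·0.25 = 17.6000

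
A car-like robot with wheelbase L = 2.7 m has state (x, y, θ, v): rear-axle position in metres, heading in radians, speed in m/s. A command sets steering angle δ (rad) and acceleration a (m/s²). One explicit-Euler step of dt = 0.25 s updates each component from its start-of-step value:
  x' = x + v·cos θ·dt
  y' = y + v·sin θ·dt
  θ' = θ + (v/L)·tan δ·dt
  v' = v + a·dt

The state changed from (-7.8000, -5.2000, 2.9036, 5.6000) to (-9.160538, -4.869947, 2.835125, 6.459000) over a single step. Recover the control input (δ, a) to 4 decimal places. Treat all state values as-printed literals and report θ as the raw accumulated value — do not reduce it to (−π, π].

a = (v'−v)/dt = (0.859000)/0.25 = 3.4360
Δθ = θ'−θ = -0.068475;  (v·dt/L) = 5.6000·0.25/2.7 = 0.518519
tan δ = Δθ·L/(v·dt) = -0.132059  →  δ = -0.1313

δ = -0.1313, a = 3.4360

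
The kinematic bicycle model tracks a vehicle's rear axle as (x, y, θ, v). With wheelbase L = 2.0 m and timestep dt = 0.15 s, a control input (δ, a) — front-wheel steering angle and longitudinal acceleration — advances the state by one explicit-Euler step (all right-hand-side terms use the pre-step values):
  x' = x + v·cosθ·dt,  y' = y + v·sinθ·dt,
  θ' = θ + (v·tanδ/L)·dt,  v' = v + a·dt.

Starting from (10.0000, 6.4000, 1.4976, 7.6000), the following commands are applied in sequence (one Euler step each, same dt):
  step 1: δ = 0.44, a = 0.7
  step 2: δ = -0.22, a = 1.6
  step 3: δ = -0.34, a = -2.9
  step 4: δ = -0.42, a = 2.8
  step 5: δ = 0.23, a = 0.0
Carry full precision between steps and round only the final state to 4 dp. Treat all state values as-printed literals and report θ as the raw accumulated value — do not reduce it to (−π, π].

after step 1 (δ=0.44, a=0.7): (10.083369, 7.536947, 1.765945, 7.705000)
after step 2 (δ=-0.22, a=1.6): (9.859255, 8.670760, 1.636721, 7.945000)
after step 3 (δ=-0.34, a=-2.9): (9.780747, 9.859921, 1.425938, 7.510000)
after step 4 (δ=-0.42, a=2.8): (9.943360, 10.974623, 1.174406, 7.930000)
after step 5 (δ=0.23, a=0.0): (10.402615, 12.071890, 1.313663, 7.930000)

(10.4026, 12.0719, 1.3137, 7.9300)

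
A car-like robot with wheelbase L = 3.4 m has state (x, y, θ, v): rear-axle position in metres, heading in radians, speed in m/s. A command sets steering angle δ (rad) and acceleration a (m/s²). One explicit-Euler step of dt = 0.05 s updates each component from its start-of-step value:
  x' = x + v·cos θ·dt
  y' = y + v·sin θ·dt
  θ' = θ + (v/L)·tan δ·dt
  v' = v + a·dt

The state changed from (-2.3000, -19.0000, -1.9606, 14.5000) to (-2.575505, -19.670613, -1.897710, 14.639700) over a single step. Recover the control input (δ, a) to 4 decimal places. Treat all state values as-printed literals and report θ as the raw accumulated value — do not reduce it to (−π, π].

a = (v'−v)/dt = (0.139700)/0.05 = 2.7940
Δθ = θ'−θ = 0.062890;  (v·dt/L) = 14.5000·0.05/3.4 = 0.213235
tan δ = Δθ·L/(v·dt) = 0.294932  →  δ = 0.2868

δ = 0.2868, a = 2.7940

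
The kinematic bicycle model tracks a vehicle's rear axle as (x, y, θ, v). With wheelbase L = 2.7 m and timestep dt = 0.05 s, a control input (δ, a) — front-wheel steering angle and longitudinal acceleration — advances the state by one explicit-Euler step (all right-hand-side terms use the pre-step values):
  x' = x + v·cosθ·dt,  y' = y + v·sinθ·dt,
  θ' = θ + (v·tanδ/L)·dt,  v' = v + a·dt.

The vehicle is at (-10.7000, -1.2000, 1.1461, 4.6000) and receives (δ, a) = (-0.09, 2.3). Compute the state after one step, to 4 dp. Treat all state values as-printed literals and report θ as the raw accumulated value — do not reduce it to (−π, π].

(-10.6052, -0.9904, 1.1384, 4.7150)

x' = -10.7000 + 4.6000·cos(1.1461)·0.05 = -10.6052
y' = -1.2000 + 4.6000·sin(1.1461)·0.05 = -0.9904
θ' = 1.1461 + (4.6000/2.7)·tan(-0.09)·0.05 = 1.1384
v' = 4.6000 + 2.3000·0.05 = 4.7150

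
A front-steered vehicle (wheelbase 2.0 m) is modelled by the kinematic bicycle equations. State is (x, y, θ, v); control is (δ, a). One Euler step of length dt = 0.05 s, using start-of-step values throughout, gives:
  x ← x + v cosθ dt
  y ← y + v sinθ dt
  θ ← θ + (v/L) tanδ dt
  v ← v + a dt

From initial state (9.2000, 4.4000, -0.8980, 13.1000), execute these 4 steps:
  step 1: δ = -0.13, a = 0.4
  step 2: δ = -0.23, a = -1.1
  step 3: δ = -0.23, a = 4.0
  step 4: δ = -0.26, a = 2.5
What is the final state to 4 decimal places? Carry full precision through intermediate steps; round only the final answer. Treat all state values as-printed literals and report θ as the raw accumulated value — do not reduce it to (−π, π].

after step 1 (δ=-0.13, a=0.4): (9.608180, 3.887736, -0.940816, 13.120000)
after step 2 (δ=-0.23, a=-1.1): (9.994648, 3.357662, -1.017615, 13.065000)
after step 3 (δ=-0.23, a=4.0): (10.337863, 2.801840, -1.094093, 13.265000)
after step 4 (δ=-0.26, a=2.5): (10.642197, 2.212534, -1.182312, 13.390000)

(10.6422, 2.2125, -1.1823, 13.3900)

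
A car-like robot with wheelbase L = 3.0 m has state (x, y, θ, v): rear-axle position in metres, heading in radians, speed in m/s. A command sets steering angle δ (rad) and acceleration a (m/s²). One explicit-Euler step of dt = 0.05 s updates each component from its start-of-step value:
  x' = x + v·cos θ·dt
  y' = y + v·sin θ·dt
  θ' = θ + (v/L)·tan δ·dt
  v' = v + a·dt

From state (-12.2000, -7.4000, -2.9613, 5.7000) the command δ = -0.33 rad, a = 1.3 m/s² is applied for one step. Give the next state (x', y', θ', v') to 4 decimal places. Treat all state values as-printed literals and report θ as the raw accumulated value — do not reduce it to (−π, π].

x' = -12.2000 + 5.7000·cos(-2.9613)·0.05 = -12.4804
y' = -7.4000 + 5.7000·sin(-2.9613)·0.05 = -7.4511
θ' = -2.9613 + (5.7000/3.0)·tan(-0.33)·0.05 = -2.9938
v' = 5.7000 + 1.3000·0.05 = 5.7650

(-12.4804, -7.4511, -2.9938, 5.7650)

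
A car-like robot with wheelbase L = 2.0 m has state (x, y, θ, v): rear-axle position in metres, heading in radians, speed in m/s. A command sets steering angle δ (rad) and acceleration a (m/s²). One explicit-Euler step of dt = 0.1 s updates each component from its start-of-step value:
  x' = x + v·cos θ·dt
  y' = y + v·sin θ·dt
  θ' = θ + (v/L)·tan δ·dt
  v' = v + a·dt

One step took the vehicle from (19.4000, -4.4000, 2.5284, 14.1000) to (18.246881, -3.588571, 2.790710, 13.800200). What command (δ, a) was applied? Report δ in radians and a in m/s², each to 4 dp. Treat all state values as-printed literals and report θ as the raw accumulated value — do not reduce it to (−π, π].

δ = 0.3562, a = -2.9980

a = (v'−v)/dt = (-0.299800)/0.1 = -2.9980
Δθ = θ'−θ = 0.262310;  (v·dt/L) = 14.1000·0.1/2.0 = 0.705000
tan δ = Δθ·L/(v·dt) = 0.372071  →  δ = 0.3562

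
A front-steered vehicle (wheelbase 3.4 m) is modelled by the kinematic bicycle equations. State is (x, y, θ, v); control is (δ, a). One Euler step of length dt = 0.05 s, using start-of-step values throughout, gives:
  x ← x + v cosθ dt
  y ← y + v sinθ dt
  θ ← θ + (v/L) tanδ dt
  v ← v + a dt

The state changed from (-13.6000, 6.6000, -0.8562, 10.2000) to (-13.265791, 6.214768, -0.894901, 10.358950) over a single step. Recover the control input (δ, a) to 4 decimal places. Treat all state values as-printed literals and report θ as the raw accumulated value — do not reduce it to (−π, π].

δ = -0.2525, a = 3.1790

a = (v'−v)/dt = (0.158950)/0.05 = 3.1790
Δθ = θ'−θ = -0.038701;  (v·dt/L) = 10.2000·0.05/3.4 = 0.150000
tan δ = Δθ·L/(v·dt) = -0.258007  →  δ = -0.2525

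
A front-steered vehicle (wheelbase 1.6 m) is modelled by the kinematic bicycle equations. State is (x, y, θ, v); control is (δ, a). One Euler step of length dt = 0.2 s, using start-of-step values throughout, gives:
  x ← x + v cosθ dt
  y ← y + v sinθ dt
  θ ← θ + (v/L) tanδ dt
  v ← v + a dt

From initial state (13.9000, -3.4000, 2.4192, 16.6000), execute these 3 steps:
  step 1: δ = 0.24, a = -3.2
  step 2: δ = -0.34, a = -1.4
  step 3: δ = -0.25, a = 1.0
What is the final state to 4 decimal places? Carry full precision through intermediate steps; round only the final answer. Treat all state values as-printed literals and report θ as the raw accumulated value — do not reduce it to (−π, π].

(6.3914, 1.9705, 1.7208, 15.8800)

after step 1 (δ=0.24, a=-3.2): (11.409250, -1.204877, 2.926987, 15.960000)
after step 2 (δ=-0.34, a=-1.4): (8.290473, -0.525102, 2.221282, 15.680000)
after step 3 (δ=-0.25, a=1.0): (6.391396, 1.970494, 1.720812, 15.880000)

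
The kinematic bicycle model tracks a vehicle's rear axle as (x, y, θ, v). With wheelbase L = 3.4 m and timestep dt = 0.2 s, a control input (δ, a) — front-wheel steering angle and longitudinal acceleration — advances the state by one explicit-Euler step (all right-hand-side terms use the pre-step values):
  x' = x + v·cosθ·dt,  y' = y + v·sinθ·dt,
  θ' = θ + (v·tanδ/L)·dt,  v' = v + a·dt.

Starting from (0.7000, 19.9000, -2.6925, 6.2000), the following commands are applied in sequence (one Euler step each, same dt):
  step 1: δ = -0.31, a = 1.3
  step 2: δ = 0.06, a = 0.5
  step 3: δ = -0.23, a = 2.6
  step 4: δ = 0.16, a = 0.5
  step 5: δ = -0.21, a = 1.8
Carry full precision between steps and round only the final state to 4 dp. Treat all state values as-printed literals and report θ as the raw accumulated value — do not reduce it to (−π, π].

after step 1 (δ=-0.31, a=1.3): (-0.417043, 19.361656, -2.809325, 6.460000)
after step 2 (δ=0.06, a=0.5): (-1.638378, 18.940222, -2.786498, 6.560000)
after step 3 (δ=-0.23, a=2.6): (-2.868527, 18.484067, -2.876850, 7.080000)
after step 4 (δ=0.16, a=0.5): (-4.235193, 18.113555, -2.809640, 7.180000)
after step 5 (δ=-0.21, a=1.8): (-5.592798, 17.645577, -2.899661, 7.540000)

(-5.5928, 17.6456, -2.8997, 7.5400)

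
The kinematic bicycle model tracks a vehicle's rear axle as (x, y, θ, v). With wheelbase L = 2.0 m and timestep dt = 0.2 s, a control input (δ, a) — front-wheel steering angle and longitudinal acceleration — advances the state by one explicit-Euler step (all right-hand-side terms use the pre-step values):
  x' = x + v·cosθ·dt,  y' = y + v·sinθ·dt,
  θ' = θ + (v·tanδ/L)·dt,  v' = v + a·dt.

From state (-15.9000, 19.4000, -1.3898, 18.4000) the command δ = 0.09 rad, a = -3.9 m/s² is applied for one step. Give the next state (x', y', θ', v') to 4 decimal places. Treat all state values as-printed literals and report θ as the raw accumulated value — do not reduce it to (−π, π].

x' = -15.9000 + 18.4000·cos(-1.3898)·0.2 = -15.2376
y' = 19.4000 + 18.4000·sin(-1.3898)·0.2 = 15.7801
θ' = -1.3898 + (18.4000/2.0)·tan(0.09)·0.2 = -1.2238
v' = 18.4000 − 3.9000·0.2 = 17.6200

(-15.2376, 15.7801, -1.2238, 17.6200)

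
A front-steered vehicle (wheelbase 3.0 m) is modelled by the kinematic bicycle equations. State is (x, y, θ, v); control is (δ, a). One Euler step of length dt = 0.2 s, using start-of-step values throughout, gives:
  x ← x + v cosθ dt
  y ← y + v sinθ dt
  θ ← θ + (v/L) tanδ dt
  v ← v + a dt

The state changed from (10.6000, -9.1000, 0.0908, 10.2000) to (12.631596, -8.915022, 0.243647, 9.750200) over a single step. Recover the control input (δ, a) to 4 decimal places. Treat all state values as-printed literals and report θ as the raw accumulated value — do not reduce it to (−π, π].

δ = 0.2211, a = -2.2490

a = (v'−v)/dt = (-0.449800)/0.2 = -2.2490
Δθ = θ'−θ = 0.152847;  (v·dt/L) = 10.2000·0.2/3.0 = 0.680000
tan δ = Δθ·L/(v·dt) = 0.224775  →  δ = 0.2211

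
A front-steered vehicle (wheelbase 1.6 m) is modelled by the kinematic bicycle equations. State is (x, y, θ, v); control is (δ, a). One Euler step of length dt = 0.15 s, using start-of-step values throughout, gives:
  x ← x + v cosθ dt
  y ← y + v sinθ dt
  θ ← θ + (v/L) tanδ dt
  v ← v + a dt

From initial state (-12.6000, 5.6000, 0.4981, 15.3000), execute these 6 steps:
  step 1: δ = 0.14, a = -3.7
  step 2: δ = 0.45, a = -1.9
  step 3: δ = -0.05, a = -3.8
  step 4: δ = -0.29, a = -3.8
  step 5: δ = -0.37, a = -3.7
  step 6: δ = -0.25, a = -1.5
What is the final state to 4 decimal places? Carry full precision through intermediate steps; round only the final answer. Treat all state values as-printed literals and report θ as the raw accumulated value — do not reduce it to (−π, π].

after step 1 (δ=0.14, a=-3.7): (-10.583861, 6.696453, 0.700235, 14.745000)
after step 2 (δ=0.45, a=-1.9): (-8.892556, 8.121699, 1.367983, 14.460000)
after step 3 (δ=-0.05, a=-3.8): (-8.455664, 10.246242, 1.300145, 13.890000)
after step 4 (δ=-0.29, a=-3.8): (-7.898621, 12.253897, 0.911556, 13.320000)
after step 5 (δ=-0.37, a=-3.7): (-6.674813, 13.833231, 0.427212, 12.765000)
after step 6 (δ=-0.25, a=-1.5): (-4.932152, 14.626578, 0.121639, 12.540000)

(-4.9322, 14.6266, 0.1216, 12.5400)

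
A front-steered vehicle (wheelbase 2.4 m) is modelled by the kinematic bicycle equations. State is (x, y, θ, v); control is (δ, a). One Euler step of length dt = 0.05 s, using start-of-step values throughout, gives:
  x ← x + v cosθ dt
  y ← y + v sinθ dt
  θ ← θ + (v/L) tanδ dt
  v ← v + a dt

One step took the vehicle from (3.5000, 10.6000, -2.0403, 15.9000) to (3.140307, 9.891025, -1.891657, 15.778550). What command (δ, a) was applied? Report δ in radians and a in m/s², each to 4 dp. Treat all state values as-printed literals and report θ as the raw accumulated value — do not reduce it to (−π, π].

δ = 0.4218, a = -2.4290

a = (v'−v)/dt = (-0.121450)/0.05 = -2.4290
Δθ = θ'−θ = 0.148643;  (v·dt/L) = 15.9000·0.05/2.4 = 0.331250
tan δ = Δθ·L/(v·dt) = 0.448734  →  δ = 0.4218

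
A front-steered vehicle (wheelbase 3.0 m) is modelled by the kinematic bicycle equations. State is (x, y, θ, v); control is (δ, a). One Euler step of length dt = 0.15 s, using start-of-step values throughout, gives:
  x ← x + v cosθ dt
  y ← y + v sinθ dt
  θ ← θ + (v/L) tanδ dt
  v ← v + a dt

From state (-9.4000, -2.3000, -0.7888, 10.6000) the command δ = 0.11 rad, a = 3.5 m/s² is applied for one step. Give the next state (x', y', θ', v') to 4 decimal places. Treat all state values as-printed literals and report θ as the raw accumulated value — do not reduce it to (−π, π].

x' = -9.4000 + 10.6000·cos(-0.7888)·0.15 = -8.2795
y' = -2.3000 + 10.6000·sin(-0.7888)·0.15 = -3.4281
θ' = -0.7888 + (10.6000/3.0)·tan(0.11)·0.15 = -0.7303
v' = 10.6000 + 3.5000·0.15 = 11.1250

(-8.2795, -3.4281, -0.7303, 11.1250)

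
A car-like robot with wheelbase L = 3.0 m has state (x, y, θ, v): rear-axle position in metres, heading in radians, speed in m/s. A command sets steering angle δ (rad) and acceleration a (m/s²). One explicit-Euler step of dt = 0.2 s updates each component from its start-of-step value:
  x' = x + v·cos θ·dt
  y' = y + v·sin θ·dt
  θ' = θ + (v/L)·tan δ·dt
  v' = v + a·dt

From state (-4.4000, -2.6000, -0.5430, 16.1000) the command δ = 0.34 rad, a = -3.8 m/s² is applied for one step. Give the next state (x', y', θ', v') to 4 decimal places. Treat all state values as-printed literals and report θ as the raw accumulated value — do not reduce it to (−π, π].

(-1.6432, -4.2638, -0.1633, 15.3400)

x' = -4.4000 + 16.1000·cos(-0.5430)·0.2 = -1.6432
y' = -2.6000 + 16.1000·sin(-0.5430)·0.2 = -4.2638
θ' = -0.5430 + (16.1000/3.0)·tan(0.34)·0.2 = -0.1633
v' = 16.1000 − 3.8000·0.2 = 15.3400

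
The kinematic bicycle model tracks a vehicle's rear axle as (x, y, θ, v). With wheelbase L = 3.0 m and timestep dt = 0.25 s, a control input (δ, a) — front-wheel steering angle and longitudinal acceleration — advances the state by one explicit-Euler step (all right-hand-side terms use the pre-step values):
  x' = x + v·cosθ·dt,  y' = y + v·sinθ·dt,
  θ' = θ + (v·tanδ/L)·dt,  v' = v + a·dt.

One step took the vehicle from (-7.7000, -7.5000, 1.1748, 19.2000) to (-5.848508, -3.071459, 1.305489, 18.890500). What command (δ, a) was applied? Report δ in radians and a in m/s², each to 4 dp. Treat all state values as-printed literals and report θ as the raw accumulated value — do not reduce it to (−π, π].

δ = 0.0815, a = -1.2380

a = (v'−v)/dt = (-0.309500)/0.25 = -1.2380
Δθ = θ'−θ = 0.130689;  (v·dt/L) = 19.2000·0.25/3.0 = 1.600000
tan δ = Δθ·L/(v·dt) = 0.081681  →  δ = 0.0815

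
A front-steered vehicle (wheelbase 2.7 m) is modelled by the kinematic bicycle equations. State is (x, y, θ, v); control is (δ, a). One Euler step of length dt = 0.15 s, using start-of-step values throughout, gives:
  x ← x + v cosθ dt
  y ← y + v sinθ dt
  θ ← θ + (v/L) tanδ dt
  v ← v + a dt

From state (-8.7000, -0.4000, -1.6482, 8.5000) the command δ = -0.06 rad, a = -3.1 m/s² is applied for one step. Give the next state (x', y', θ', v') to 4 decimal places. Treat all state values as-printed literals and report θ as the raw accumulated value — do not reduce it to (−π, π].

(-8.7986, -1.6712, -1.6766, 8.0350)

x' = -8.7000 + 8.5000·cos(-1.6482)·0.15 = -8.7986
y' = -0.4000 + 8.5000·sin(-1.6482)·0.15 = -1.6712
θ' = -1.6482 + (8.5000/2.7)·tan(-0.06)·0.15 = -1.6766
v' = 8.5000 − 3.1000·0.15 = 8.0350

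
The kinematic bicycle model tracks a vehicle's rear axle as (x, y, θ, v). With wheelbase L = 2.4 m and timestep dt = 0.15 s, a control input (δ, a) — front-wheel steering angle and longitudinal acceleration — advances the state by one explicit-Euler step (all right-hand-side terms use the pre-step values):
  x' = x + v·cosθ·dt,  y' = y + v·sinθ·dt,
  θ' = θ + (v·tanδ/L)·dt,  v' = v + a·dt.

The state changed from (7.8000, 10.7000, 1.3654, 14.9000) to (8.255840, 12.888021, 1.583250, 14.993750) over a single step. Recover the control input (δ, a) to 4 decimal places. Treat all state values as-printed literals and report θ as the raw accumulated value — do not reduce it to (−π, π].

a = (v'−v)/dt = (0.093750)/0.15 = 0.6250
Δθ = θ'−θ = 0.217850;  (v·dt/L) = 14.9000·0.15/2.4 = 0.931250
tan δ = Δθ·L/(v·dt) = 0.233933  →  δ = 0.2298

δ = 0.2298, a = 0.6250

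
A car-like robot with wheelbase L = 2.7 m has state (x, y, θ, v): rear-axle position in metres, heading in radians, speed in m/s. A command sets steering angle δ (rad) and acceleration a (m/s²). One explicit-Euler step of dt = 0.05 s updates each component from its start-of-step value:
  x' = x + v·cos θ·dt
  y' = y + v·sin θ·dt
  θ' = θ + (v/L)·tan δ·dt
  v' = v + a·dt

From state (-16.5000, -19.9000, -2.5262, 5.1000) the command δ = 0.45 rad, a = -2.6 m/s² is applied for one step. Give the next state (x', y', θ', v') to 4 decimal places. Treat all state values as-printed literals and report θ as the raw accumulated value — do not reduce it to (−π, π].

(-16.7082, -20.0472, -2.4806, 4.9700)

x' = -16.5000 + 5.1000·cos(-2.5262)·0.05 = -16.7082
y' = -19.9000 + 5.1000·sin(-2.5262)·0.05 = -20.0472
θ' = -2.5262 + (5.1000/2.7)·tan(0.45)·0.05 = -2.4806
v' = 5.1000 − 2.6000·0.05 = 4.9700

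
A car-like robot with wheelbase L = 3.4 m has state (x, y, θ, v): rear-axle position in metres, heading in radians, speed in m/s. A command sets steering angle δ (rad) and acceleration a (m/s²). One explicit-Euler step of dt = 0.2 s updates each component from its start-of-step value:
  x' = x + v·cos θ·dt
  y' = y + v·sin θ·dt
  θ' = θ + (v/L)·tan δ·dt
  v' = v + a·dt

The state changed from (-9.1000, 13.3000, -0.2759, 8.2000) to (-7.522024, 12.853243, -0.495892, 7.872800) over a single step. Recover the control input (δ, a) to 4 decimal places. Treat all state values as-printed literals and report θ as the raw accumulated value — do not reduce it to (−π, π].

δ = -0.4279, a = -1.6360

a = (v'−v)/dt = (-0.327200)/0.2 = -1.6360
Δθ = θ'−θ = -0.219992;  (v·dt/L) = 8.2000·0.2/3.4 = 0.482353
tan δ = Δθ·L/(v·dt) = -0.456081  →  δ = -0.4279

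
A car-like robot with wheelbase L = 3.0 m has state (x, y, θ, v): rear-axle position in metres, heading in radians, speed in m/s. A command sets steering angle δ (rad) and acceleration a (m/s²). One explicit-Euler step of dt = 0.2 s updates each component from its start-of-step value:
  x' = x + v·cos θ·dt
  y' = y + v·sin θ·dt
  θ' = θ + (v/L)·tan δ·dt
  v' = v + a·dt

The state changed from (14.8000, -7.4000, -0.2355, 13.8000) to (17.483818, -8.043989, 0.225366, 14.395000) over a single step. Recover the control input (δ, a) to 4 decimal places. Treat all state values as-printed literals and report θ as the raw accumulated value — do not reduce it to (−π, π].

a = (v'−v)/dt = (0.595000)/0.2 = 2.9750
Δθ = θ'−θ = 0.460866;  (v·dt/L) = 13.8000·0.2/3.0 = 0.920000
tan δ = Δθ·L/(v·dt) = 0.500941  →  δ = 0.4644

δ = 0.4644, a = 2.9750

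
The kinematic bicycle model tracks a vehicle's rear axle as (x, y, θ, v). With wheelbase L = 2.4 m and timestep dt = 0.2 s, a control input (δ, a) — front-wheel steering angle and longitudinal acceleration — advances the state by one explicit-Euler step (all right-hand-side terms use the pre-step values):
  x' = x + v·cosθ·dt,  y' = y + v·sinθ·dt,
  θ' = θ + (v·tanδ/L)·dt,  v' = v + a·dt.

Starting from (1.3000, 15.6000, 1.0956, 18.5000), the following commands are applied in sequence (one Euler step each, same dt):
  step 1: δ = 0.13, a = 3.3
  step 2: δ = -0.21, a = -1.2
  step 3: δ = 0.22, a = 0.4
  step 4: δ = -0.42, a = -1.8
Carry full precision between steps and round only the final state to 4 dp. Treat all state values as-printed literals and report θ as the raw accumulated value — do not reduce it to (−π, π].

after step 1 (δ=0.13, a=3.3): (2.992798, 18.890051, 1.297153, 19.160000)
after step 2 (δ=-0.21, a=-1.2): (4.028360, 22.579473, 0.956836, 18.920000)
after step 3 (δ=0.22, a=0.4): (6.208357, 25.672412, 1.309409, 19.000000)
after step 4 (δ=-0.42, a=-1.8): (7.190356, 29.343335, 0.602336, 18.640000)

(7.1904, 29.3433, 0.6023, 18.6400)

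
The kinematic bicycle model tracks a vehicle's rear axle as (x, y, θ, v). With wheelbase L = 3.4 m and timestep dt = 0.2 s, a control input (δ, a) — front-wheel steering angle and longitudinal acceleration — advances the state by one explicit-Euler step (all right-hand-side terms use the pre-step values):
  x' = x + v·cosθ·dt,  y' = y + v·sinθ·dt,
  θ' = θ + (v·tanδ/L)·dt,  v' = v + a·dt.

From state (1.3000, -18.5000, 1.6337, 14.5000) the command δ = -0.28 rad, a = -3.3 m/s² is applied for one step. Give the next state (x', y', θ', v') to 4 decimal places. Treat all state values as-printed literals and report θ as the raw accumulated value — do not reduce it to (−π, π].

x' = 1.3000 + 14.5000·cos(1.6337)·0.2 = 1.1177
y' = -18.5000 + 14.5000·sin(1.6337)·0.2 = -15.6057
θ' = 1.6337 + (14.5000/3.4)·tan(-0.28)·0.2 = 1.3884
v' = 14.5000 − 3.3000·0.2 = 13.8400

(1.1177, -15.6057, 1.3884, 13.8400)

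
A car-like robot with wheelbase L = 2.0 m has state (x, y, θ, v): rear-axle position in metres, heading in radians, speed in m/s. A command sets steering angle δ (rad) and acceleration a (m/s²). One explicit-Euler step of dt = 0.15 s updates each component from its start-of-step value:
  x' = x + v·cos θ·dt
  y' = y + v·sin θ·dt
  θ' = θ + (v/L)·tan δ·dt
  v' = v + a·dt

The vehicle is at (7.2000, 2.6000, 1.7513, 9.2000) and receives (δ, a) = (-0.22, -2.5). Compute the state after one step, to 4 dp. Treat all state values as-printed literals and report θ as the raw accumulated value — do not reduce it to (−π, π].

(6.9523, 3.9576, 1.5970, 8.8250)

x' = 7.2000 + 9.2000·cos(1.7513)·0.15 = 6.9523
y' = 2.6000 + 9.2000·sin(1.7513)·0.15 = 3.9576
θ' = 1.7513 + (9.2000/2.0)·tan(-0.22)·0.15 = 1.5970
v' = 9.2000 − 2.5000·0.15 = 8.8250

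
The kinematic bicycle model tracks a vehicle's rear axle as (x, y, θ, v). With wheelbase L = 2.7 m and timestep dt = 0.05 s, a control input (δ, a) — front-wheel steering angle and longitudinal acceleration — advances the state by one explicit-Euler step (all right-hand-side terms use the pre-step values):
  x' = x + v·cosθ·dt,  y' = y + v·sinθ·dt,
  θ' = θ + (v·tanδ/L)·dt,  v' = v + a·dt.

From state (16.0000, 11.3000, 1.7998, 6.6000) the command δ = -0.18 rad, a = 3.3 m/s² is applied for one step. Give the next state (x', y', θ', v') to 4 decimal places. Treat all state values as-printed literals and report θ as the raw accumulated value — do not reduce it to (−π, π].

x' = 16.0000 + 6.6000·cos(1.7998)·0.05 = 15.9251
y' = 11.3000 + 6.6000·sin(1.7998)·0.05 = 11.6214
θ' = 1.7998 + (6.6000/2.7)·tan(-0.18)·0.05 = 1.7776
v' = 6.6000 + 3.3000·0.05 = 6.7650

(15.9251, 11.6214, 1.7776, 6.7650)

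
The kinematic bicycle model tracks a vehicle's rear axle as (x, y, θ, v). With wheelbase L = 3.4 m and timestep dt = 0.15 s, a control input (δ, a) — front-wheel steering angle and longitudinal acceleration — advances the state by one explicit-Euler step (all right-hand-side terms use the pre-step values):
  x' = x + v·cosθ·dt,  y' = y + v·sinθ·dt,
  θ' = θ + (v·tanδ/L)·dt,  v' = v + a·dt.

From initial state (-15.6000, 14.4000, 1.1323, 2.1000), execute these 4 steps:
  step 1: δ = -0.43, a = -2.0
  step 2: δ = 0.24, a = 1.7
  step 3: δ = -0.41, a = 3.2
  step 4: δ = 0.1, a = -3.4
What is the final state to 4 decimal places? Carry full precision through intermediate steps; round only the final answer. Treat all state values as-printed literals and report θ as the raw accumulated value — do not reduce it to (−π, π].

after step 1 (δ=-0.43, a=-2.0): (-15.466258, 14.685198, 1.089810, 1.800000)
after step 2 (δ=0.24, a=1.7): (-15.341341, 14.924564, 1.109243, 2.055000)
after step 3 (δ=-0.41, a=3.2): (-15.204066, 15.200559, 1.069839, 2.535000)
after step 4 (δ=0.1, a=-3.4): (-15.021445, 15.534085, 1.081060, 2.025000)

(-15.0214, 15.5341, 1.0811, 2.0250)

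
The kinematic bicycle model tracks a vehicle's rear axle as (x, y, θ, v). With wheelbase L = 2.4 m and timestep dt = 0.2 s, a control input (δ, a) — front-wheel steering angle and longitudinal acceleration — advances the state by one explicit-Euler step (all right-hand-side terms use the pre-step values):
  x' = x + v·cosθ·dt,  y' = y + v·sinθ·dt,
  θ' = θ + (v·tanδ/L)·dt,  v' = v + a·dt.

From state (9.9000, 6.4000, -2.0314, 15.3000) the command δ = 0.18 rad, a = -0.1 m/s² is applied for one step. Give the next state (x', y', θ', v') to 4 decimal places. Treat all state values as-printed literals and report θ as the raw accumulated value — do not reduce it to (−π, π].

x' = 9.9000 + 15.3000·cos(-2.0314)·0.2 = 8.5399
y' = 6.4000 + 15.3000·sin(-2.0314)·0.2 = 3.6589
θ' = -2.0314 + (15.3000/2.4)·tan(0.18)·0.2 = -1.7994
v' = 15.3000 − 0.1000·0.2 = 15.2800

(8.5399, 3.6589, -1.7994, 15.2800)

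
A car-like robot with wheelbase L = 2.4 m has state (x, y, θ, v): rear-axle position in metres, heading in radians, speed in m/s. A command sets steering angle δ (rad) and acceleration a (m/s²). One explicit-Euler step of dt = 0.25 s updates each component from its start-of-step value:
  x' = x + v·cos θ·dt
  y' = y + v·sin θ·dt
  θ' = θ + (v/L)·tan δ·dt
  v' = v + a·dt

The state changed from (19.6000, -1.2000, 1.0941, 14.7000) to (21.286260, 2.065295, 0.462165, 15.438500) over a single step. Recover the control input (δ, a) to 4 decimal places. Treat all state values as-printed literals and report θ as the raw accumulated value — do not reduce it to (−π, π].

δ = -0.3914, a = 2.9540

a = (v'−v)/dt = (0.738500)/0.25 = 2.9540
Δθ = θ'−θ = -0.631935;  (v·dt/L) = 14.7000·0.25/2.4 = 1.531250
tan δ = Δθ·L/(v·dt) = -0.412692  →  δ = -0.3914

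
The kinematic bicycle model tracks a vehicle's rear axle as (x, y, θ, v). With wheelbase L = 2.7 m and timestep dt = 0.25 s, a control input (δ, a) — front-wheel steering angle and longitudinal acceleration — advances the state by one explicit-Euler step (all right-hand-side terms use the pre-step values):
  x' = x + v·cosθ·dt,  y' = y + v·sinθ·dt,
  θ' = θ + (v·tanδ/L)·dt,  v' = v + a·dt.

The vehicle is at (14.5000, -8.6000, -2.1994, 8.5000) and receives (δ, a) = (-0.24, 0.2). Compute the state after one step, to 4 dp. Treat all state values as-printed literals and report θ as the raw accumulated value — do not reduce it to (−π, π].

x' = 14.5000 + 8.5000·cos(-2.1994)·0.25 = 13.2505
y' = -8.6000 + 8.5000·sin(-2.1994)·0.25 = -10.3188
θ' = -2.1994 + (8.5000/2.7)·tan(-0.24)·0.25 = -2.3920
v' = 8.5000 + 0.2000·0.25 = 8.5500

(13.2505, -10.3188, -2.3920, 8.5500)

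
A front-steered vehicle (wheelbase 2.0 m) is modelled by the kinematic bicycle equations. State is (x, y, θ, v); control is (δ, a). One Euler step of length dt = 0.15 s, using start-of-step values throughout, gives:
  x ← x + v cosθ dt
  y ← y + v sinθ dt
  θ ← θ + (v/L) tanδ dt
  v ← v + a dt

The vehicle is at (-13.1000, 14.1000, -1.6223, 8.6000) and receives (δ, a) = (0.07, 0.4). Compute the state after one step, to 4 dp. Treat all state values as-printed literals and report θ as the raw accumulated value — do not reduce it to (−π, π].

(-13.1664, 12.8117, -1.5771, 8.6600)

x' = -13.1000 + 8.6000·cos(-1.6223)·0.15 = -13.1664
y' = 14.1000 + 8.6000·sin(-1.6223)·0.15 = 12.8117
θ' = -1.6223 + (8.6000/2.0)·tan(0.07)·0.15 = -1.5771
v' = 8.6000 + 0.4000·0.15 = 8.6600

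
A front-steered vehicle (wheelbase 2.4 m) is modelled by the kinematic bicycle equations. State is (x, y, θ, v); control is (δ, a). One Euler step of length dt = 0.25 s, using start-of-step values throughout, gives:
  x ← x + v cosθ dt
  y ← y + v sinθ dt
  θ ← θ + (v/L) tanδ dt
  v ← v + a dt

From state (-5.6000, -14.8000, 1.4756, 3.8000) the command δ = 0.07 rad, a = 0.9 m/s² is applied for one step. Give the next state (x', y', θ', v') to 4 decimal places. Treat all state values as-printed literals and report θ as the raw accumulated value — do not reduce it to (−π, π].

x' = -5.6000 + 3.8000·cos(1.4756)·0.25 = -5.5097
y' = -14.8000 + 3.8000·sin(1.4756)·0.25 = -13.8543
θ' = 1.4756 + (3.8000/2.4)·tan(0.07)·0.25 = 1.5034
v' = 3.8000 + 0.9000·0.25 = 4.0250

(-5.5097, -13.8543, 1.5034, 4.0250)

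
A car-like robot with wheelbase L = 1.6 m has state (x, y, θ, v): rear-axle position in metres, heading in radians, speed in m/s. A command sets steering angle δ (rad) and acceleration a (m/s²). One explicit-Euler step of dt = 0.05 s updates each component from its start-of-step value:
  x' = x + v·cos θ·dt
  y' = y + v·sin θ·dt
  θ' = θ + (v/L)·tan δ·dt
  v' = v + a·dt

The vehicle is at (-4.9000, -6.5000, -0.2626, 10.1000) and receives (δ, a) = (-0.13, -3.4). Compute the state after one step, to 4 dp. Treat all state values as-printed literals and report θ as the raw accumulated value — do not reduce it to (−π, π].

(-4.4123, -6.6311, -0.3039, 9.9300)

x' = -4.9000 + 10.1000·cos(-0.2626)·0.05 = -4.4123
y' = -6.5000 + 10.1000·sin(-0.2626)·0.05 = -6.6311
θ' = -0.2626 + (10.1000/1.6)·tan(-0.13)·0.05 = -0.3039
v' = 10.1000 − 3.4000·0.05 = 9.9300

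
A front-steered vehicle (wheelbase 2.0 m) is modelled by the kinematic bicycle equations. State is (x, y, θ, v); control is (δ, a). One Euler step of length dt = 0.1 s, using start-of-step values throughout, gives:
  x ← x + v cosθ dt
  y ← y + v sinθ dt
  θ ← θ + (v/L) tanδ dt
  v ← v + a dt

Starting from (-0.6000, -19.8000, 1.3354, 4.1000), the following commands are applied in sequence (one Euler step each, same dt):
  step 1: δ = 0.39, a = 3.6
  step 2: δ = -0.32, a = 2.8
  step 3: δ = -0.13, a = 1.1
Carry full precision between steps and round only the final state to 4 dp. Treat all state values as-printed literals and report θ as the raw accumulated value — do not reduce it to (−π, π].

after step 1 (δ=0.39, a=3.6): (-0.504376, -19.401307, 1.419666, 4.460000)
after step 2 (δ=-0.32, a=2.8): (-0.437229, -18.960391, 1.345766, 4.740000)
after step 3 (δ=-0.13, a=1.1): (-0.331462, -18.498341, 1.314782, 4.850000)

(-0.3315, -18.4983, 1.3148, 4.8500)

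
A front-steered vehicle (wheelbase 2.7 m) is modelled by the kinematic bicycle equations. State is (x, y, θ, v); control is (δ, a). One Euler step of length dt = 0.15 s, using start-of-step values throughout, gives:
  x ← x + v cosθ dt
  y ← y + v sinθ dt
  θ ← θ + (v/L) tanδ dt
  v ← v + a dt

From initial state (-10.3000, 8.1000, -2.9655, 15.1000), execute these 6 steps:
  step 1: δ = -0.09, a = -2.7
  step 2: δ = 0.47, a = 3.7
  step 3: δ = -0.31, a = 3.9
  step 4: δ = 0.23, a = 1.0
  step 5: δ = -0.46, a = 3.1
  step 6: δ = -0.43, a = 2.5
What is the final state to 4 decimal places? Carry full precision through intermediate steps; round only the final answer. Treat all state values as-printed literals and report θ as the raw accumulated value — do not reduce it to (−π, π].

(-23.6457, 4.7162, -3.5510, 16.8250)

after step 1 (δ=-0.09, a=-2.7): (-12.529973, 7.703208, -3.041205, 14.695000)
after step 2 (δ=0.47, a=3.7): (-14.723126, 7.482299, -2.626507, 15.250000)
after step 3 (δ=-0.31, a=3.9): (-16.713824, 6.355455, -2.897895, 15.835000)
after step 4 (δ=0.23, a=1.0): (-19.018891, 5.782325, -2.691914, 15.985000)
after step 5 (δ=-0.46, a=3.1): (-21.178273, 4.740081, -3.131900, 16.450000)
after step 6 (δ=-0.43, a=2.5): (-23.645657, 4.716166, -3.551029, 16.825000)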